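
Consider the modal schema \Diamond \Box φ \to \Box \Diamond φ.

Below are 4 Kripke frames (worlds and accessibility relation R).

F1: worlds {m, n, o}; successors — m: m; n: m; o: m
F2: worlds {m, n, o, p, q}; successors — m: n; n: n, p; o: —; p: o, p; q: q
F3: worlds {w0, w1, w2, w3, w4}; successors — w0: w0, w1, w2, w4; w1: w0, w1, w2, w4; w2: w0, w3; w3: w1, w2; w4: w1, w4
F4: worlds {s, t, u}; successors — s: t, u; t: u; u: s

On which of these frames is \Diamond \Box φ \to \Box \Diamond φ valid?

F1

This is the axiom for convergence; its first-order frame correspondent is \forall x \forall y \forall z (Rxy \wedge Rxz \to \exists w (Ryw \wedge Rzw)).
F1: satisfies the condition.
F2: fails — Rpo and Rpo but o and o have no common successor.
F3: fails — Rw0w4 and Rw0w2 but w4 and w2 have no common successor.
F4: fails — Rsu and Rst but u and t have no common successor.
Valid on: F1.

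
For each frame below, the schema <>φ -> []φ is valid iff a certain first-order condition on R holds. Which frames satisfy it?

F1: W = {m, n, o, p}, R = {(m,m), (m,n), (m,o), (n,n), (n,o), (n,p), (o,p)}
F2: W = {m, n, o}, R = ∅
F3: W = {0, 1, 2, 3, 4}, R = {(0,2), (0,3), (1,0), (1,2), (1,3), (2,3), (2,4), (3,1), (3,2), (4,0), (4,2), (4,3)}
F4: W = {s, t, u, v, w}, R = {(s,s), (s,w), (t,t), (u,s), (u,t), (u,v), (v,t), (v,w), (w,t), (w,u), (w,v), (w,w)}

F2

The schema corresponds to partial functionality: forall x forall y forall z (Rxy & Rxz -> y = z).
F1: fails — m sees both m and n.
F2: condition met.
F3: fails — 0 sees both 2 and 3.
F4: fails — s sees both s and w.
Valid on: F2.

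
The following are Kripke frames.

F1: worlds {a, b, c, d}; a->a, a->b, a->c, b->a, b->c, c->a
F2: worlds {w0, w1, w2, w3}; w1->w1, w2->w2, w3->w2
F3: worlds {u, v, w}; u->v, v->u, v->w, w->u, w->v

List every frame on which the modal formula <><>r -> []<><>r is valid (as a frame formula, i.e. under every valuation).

Frame correspondent (Sahlqvist): forall x forall y forall z ((x R^2 y & xRz) -> exists w (y = w & z R^2 w)) — i.e. a generalized confluence (Geach) condition.
F1: ✓.
F2: ✓.
F3: fails — uR²w, uRv but no t with w=t and vR²t.

F1, F2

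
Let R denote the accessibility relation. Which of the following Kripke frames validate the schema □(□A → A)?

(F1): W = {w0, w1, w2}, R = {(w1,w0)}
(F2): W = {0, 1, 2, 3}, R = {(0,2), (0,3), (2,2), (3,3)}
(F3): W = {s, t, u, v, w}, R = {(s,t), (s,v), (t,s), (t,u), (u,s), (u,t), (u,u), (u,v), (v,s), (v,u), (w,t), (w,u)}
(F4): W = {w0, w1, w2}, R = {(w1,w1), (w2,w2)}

This is the axiom for shift-reflexivity; its first-order frame correspondent is ∀x ∀y (Rxy → Ryy).
(F1): fails — Rw1w0 but not Rw0w0.
(F2): ✓.
(F3): fails — Ruv but not Rvv.
(F4): ✓.

(F2), (F4)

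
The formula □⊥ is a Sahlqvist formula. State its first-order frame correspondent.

emptiness of R

□⊥ is valid iff no world has any successor (otherwise □⊥ fails at any world with one).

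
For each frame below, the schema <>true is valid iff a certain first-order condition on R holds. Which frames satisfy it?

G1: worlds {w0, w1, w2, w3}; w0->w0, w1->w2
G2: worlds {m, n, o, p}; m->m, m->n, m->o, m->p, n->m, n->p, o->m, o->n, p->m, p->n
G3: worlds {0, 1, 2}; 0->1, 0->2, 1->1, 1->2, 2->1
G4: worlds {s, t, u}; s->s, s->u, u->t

Frame correspondent (Sahlqvist): forall x exists y Rxy — i.e. seriality.
G1: fails — world w2 has no successor.
G2: ✓.
G3: ✓.
G4: fails — world t has no successor.
Valid on: G2, G3.

G2, G3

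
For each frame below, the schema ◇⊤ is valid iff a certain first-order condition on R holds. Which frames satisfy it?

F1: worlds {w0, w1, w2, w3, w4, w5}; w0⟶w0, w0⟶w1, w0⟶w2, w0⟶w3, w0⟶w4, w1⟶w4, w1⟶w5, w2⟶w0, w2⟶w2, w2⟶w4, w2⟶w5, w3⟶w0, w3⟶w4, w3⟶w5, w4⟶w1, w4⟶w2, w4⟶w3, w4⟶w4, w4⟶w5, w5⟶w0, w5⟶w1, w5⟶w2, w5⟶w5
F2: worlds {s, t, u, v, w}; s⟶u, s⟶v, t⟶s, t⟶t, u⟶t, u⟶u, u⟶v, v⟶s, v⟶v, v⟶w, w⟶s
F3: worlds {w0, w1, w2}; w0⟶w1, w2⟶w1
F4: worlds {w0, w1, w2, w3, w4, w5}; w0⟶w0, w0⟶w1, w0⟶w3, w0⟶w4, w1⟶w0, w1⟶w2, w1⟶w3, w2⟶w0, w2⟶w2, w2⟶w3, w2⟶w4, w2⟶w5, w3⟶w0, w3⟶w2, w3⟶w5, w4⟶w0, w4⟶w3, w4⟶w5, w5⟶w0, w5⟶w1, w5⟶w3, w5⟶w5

This is the axiom for seriality; its first-order frame correspondent is ∀x ∃y Rxy.
F1: condition met.
F2: condition met.
F3: fails — world w1 has no successor.
F4: condition met.

F1, F2, F4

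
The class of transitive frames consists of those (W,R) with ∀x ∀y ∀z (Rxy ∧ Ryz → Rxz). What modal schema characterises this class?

The condition is transitivity. The 4 schema □p → □□p defines it.
Suppose □p→□□p is valid. Take Rxy, Ryz and set V(p)={w : Rxw}. Then □p at x, so □□p at x, so □p at y, so p at z, i.e. Rxz.

□p → □□p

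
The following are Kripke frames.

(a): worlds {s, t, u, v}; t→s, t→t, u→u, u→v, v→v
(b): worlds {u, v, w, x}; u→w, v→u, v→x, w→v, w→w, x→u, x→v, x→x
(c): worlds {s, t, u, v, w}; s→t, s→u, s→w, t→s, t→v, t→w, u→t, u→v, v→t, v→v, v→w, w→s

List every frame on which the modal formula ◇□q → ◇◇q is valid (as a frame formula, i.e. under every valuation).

This is the axiom for a generalized confluence (Geach) condition; its first-order frame correspondent is ∀x ∀y (xRy → ∃w (yRw ∧ xR²w)).
(a): fails — tRs but no w with sRw and tR²w.
(b): holds.
(c): holds.
Valid on: (b), (c).

(b), (c)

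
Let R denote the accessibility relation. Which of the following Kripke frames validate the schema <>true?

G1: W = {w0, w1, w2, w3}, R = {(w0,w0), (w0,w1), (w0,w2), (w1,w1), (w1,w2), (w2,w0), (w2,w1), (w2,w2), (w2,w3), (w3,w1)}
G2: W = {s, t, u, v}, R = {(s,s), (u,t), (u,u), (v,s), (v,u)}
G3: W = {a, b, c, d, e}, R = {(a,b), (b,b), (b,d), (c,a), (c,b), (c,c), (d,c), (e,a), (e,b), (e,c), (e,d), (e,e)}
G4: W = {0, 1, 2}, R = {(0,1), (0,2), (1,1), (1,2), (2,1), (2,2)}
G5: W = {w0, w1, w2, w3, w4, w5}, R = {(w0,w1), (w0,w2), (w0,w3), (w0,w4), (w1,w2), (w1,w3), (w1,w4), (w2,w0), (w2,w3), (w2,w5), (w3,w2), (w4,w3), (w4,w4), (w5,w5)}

The schema corresponds to seriality: forall x exists y Rxy.
G1: holds.
G2: fails — world t has no successor.
G3: holds.
G4: holds.
G5: holds.

G1, G3, G4, G5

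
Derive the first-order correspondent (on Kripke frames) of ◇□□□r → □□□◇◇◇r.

∀x ∀y ∀z ((xRy ∧ xR³z) → ∃w (yR³w ∧ zR³w))

This is a Sahlqvist (Geach-type) schema ◇^1□^3r → □^3◇^3r.
Minimal-valuation argument: fix x; take any y with xR^1y and any z with xR^3z. Set V(r) to the set of worlds R-reachable from y in exactly 3 steps. Then □^3r holds at y, so the antecedent holds at x; validity forces ◇^3r at z, giving a w with zR^3w and yR^3w.
First-order correspondent: ∀x ∀y ∀z ((xRy ∧ xR³z) → ∃w (yR³w ∧ zR³w)).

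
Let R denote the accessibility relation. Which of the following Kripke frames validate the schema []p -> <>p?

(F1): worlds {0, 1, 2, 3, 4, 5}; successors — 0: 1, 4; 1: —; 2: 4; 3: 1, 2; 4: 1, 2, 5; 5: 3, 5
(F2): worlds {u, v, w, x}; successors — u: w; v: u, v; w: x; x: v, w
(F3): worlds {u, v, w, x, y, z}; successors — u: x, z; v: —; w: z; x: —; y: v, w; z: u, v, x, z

Frame correspondent (Sahlqvist): forall x exists y Rxy — i.e. seriality.
(F1): fails — world 1 has no successor.
(F2): ✓.
(F3): fails — world v has no successor.

(F2)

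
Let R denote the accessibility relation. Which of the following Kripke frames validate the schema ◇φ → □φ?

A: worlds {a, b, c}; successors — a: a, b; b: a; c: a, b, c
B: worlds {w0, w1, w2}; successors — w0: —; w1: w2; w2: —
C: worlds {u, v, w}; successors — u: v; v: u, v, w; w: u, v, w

The schema corresponds to partial functionality: ∀x ∀y ∀z (Rxy ∧ Rxz → y = z).
A: fails — a sees both a and b.
B: satisfies the condition.
C: fails — v sees both u and v.

B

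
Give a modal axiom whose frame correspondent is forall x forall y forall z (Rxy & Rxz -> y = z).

This is partial functionality; the standard corresponding axiom is CD: ◇p → □p.

◇p → □p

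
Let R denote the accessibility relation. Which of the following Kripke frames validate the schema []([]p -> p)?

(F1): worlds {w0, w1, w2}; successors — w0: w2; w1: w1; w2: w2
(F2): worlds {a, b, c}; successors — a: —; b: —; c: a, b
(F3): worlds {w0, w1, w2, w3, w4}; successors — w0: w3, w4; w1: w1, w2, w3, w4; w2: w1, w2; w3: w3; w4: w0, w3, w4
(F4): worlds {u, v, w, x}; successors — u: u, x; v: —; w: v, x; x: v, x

This is the axiom for shift-reflexivity; its first-order frame correspondent is forall x forall y (Rxy -> Ryy).
(F1): ✓.
(F2): fails — Rca but not Raa.
(F3): fails — Rw4w0 but not Rw0w0.
(F4): fails — Rwv but not Rvv.

(F1)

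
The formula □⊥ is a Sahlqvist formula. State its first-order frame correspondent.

□⊥ is valid iff no world has any successor (otherwise □⊥ fails at any world with one).
Conversely, on a frame with emptiness of R the schema holds at every world under every valuation.
So the correspondent is emptiness of R.

emptiness of R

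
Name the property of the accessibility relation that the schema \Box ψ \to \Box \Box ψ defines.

Suppose □ψ→□□ψ is valid. Take Rxy, Ryz and set V(ψ)={w : Rxw}. Then □ψ at x, so □□ψ at x, so □ψ at y, so ψ at z, i.e. Rxz.

transitivity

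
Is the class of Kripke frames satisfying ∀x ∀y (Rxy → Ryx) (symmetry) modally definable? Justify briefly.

Yes — defined by r → □◇r

This is a Sahlqvist condition; the B axiom r → □◇r defines it.
Suppose r→□◇r is valid. Take Rxy and set V(r)={x}. Then r at x, so □◇r at x, so ◇r at y, so some z with Ryz has r; z=x, i.e. Ryx.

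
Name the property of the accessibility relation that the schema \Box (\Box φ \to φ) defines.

shift-reflexivity

This is the T□ axiom.
Its frame correspondent is shift-reflexivity — \forall x \forall y (Rxy \to Ryy).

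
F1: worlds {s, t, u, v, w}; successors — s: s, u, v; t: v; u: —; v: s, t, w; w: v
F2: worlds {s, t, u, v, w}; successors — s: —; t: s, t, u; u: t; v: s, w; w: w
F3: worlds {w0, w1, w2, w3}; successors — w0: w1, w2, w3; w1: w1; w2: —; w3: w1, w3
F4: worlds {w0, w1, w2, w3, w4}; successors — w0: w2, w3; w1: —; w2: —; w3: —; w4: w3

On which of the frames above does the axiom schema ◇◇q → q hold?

The schema corresponds to a generalized confluence (Geach) condition: ∀x ∀y (xR²y → ∃w (y = w ∧ x = w)).
F1: fails — sR²t but t ≠ s.
F2: fails — tR²s but s ≠ t.
F3: fails — w0R²w1 but w1 ≠ w0.
F4: condition met.
Valid on: F4.

F4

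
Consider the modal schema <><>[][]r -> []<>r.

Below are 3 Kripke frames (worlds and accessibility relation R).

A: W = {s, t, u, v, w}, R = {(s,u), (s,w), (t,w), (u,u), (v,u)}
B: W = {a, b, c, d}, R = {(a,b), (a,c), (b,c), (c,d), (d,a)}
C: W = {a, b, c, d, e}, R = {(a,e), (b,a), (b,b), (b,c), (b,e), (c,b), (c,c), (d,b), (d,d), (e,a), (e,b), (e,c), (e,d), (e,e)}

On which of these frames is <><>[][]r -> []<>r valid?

This is the axiom for a generalized confluence (Geach) condition; its first-order frame correspondent is forall x forall y forall z ((x R^2 y & xRz) -> exists w (y R^2 w & zRw)).
A: fails — sR²u, sRw but no w* with uR²w* and wRw*.
B: fails — aR²c, aRb but no w with cR²w and bRw.
C: condition met.

C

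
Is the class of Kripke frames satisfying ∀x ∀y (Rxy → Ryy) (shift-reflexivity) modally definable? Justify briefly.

Yes: it is shift-reflexivity, defined by the T□ schema □(□r → r).
Suppose □(□r→r) is valid. Take Rxy and set V(r)={w : Ryw}. Then at y, □r holds; since □(□r→r) at x, □r→r at y, so r at y, i.e. Ryy.

Yes, by □(□r → r)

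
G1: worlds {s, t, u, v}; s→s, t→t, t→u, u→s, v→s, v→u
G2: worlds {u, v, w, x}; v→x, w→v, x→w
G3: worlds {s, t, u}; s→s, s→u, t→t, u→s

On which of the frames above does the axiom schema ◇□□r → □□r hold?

Frame correspondent (Sahlqvist): ∀x ∀y ∀z ((xRy ∧ xR²z) → ∃w (yR²w ∧ z = w)) — i.e. a generalized confluence (Geach) condition.
G1: fails — tRu, tR²t but no w with uR²w and t=w.
G2: fails — vRx, vR²w but no t with xR²t and w=t.
G3: condition met.
Valid on: G3.

G3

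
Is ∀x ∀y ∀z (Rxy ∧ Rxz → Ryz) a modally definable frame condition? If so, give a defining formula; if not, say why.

Yes: it is the Euclidean property, defined by the 5 schema ◇r → □◇r.
Suppose ◇r→□◇r is valid. Take Rxy, Rxz and set V(r)={y}. Then ◇r at x, so □◇r at x, so ◇r at z, so some w with Rzw has r; w=y, i.e. Rzy. By symmetry of the argument, Ryz.

Yes, by ◇r → □◇r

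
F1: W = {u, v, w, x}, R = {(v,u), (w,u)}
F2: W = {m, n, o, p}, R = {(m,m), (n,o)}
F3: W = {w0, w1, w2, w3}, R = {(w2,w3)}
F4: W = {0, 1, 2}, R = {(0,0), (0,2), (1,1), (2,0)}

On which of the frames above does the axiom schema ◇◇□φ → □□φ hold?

This is the axiom for a generalized confluence (Geach) condition; its first-order frame correspondent is ∀x ∀y ∀z ((xR²y ∧ xR²z) → ∃w (yRw ∧ z = w)).
F1: condition met.
F2: condition met.
F3: condition met.
F4: fails — 0R²2, 0R²2 but no w with 2Rw and 2=w.

F1, F2, F3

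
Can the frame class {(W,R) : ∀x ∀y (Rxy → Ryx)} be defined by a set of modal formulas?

Definable; p → □◇p defines it

The condition is symmetry. A defining modal formula is p → □◇p.
Suppose p→□◇p is valid. Take Rxy and set V(p)={x}. Then p at x, so □◇p at x, so ◇p at y, so some z with Ryz has p; z=x, i.e. Ryx.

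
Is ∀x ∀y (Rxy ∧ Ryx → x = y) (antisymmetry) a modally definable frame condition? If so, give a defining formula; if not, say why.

Not definable by any modal formula

Modal frame validity is preserved under surjective bounded morphisms.
The 4-cycle (worlds w0,w1,w2,w3 with w0→w1→w2→w3→w0) is antisymmetric. Sending even-indexed worlds to a and odd-indexed worlds to b is a surjective bounded morphism onto the two-world frame with a↔b, which is not antisymmetric.
Hence antisymmetry is not modally definable.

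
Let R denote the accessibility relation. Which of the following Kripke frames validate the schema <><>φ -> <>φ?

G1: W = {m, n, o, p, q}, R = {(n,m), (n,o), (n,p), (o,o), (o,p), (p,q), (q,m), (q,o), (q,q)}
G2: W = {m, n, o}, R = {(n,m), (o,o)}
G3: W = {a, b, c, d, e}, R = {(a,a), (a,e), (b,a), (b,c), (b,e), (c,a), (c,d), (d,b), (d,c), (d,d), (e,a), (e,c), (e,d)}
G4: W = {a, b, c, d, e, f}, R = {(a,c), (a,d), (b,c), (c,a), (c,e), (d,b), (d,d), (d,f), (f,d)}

G2

The schema corresponds to transitivity: forall x forall y forall z (Rxy & Ryz -> Rxz).
G1: fails — Rop and Rpq but not Roq.
G2: ✓.
G3: fails — Rbc and Rcd but not Rbd.
G4: fails — Rbc and Rce but not Rbe.
Valid on: G2.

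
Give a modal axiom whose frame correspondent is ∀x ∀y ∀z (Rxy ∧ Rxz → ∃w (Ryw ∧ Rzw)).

◇□q → □◇q

The condition is convergence. The .2 schema ◇□q → □◇q defines it.
Suppose ◇□q→□◇q is valid. Take Rxy, Rxz and set V(q)={w : Ryw}. Then □q at y so ◇□q at x, so □◇q at x, so ◇q at z, giving w with Rzw and Ryw.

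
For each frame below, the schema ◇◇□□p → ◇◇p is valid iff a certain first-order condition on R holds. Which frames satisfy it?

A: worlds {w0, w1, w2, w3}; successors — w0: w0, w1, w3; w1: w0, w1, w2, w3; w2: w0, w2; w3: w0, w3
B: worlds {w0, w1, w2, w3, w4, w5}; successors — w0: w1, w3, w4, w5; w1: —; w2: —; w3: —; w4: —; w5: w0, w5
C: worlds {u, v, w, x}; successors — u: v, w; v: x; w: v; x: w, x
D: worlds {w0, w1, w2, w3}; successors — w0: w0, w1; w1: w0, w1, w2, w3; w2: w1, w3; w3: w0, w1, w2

A, C, D

This is the axiom for a generalized confluence (Geach) condition; its first-order frame correspondent is ∀x ∀y (xR²y → ∃w (yR²w ∧ xR²w)).
A: condition met.
B: fails — w5R²w1 but no w with w1R²w and w5R²w.
C: condition met.
D: condition met.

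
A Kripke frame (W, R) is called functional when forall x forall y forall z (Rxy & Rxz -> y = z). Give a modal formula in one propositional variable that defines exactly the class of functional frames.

This is partial functionality; the standard corresponding axiom is CD: ◇q → □q.
Suppose ◇q→□q is valid. Take Rxy, Rxz and set V(q)={y}. Then ◇q at x, so □q at x, so q at z, i.e. z=y.

◇q → □q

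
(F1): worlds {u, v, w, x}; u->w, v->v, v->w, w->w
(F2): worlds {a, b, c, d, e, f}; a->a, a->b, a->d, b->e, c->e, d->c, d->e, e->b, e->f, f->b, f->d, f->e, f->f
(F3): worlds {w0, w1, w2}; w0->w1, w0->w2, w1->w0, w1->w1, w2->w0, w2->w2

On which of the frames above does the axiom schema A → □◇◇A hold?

(F3)

The schema corresponds to a generalized confluence (Geach) condition: ∀x ∀z (xRz → ∃w (x = w ∧ zR²w)).
(F1): fails — uRw but no t with u=t and wR²t.
(F2): fails — aRb but no w with a=w and bR²w.
(F3): holds.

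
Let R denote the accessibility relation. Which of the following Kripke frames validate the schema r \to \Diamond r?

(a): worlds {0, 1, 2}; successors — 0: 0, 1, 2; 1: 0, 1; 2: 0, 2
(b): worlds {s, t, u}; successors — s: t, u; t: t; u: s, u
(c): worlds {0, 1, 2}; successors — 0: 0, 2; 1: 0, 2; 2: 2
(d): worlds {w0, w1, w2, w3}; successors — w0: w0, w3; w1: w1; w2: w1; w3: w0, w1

(a)

The schema corresponds to reflexivity: \forall x Rxx.
(a): holds.
(b): fails — world s does not see itself.
(c): fails — world 1 does not see itself.
(d): fails — world w2 does not see itself.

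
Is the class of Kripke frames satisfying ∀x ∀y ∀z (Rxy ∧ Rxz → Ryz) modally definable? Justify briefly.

Definable; ◇q → □◇q defines it

The condition is the Euclidean property. A defining modal formula is ◇q → □◇q.
Suppose ◇q→□◇q is valid. Take Rxy, Rxz and set V(q)={y}. Then ◇q at x, so □◇q at x, so ◇q at z, so some w with Rzw has q; w=y, i.e. Rzy. By symmetry of the argument, Ryz.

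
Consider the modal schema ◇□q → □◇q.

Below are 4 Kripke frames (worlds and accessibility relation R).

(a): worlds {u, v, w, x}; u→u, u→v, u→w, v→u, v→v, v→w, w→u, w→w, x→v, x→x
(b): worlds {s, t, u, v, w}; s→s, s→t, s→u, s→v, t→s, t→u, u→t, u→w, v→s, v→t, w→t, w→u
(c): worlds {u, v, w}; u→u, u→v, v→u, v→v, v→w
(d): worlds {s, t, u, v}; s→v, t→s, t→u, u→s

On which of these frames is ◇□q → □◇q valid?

(a)

This is the axiom for convergence; its first-order frame correspondent is ∀x ∀y ∀z (Rxy ∧ Rxz → ∃w (Ryw ∧ Rzw)).
(a): condition met.
(b): fails — Rsu and Rst but u and t have no common successor.
(c): fails — Rvv and Rvw but v and w have no common successor.
(d): fails — Rsv and Rsv but v and v have no common successor.
Valid on: (a).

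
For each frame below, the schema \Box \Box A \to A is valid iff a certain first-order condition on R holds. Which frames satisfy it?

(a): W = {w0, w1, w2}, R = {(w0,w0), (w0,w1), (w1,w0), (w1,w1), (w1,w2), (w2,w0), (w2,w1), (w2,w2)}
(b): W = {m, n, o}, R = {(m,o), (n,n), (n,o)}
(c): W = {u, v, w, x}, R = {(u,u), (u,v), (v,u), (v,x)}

Frame correspondent (Sahlqvist): \forall x \exists w (x R^2 w \wedge x = w) — i.e. a generalized confluence (Geach) condition.
(a): ✓.
(b): fails — at m but no w with mR²w and m=w.
(c): fails — at w but no t with wR²t and w=t.

(a)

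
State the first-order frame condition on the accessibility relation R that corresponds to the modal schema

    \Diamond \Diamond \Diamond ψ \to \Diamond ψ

This is a Sahlqvist (Geach-type) schema ◇^3□^0ψ → □^0◇^1ψ.
Minimal-valuation argument: fix x; take any y with xR^3y and any z with xR^0z. Set V(ψ) to the set of worlds R-reachable from y in exactly 0 steps. Then □^0ψ holds at y, so the antecedent holds at x; validity forces ◇^1ψ at z, giving a w with zR^1w and yR^0w.
First-order correspondent: \forall x \forall y (x R^3 y \to \exists w (y = w \wedge xRw)).

\forall x \forall y (x R^3 y \to \exists w (y = w \wedge xRw))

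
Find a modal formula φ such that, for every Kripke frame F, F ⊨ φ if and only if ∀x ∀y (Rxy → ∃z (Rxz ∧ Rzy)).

A defining formula is □□q → □q (the C4 axiom).

□□q → □q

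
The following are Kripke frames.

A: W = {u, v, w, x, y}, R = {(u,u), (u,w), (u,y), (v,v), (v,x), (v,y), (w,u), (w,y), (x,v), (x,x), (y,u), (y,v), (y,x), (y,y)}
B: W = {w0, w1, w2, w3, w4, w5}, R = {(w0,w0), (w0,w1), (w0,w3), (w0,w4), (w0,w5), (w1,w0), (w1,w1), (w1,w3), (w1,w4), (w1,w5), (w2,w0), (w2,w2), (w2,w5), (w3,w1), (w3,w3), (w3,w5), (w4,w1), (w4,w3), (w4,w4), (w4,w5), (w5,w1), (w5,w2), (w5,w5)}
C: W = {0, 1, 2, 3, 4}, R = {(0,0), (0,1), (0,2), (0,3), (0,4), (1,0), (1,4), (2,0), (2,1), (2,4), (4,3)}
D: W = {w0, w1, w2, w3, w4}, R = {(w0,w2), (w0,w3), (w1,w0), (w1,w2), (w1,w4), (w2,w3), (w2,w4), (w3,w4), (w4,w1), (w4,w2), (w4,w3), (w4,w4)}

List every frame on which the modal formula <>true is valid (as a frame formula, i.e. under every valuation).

Frame correspondent (Sahlqvist): forall x exists y Rxy — i.e. seriality.
A: holds.
B: holds.
C: fails — world 3 has no successor.
D: holds.

A, B, D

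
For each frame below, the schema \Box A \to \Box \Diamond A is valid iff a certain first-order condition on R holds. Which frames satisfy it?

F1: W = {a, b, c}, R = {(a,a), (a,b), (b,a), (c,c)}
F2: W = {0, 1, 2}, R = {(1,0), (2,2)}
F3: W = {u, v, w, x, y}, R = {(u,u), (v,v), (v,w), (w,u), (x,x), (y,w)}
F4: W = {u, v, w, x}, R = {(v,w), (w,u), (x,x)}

The schema corresponds to a generalized confluence (Geach) condition: \forall x \forall z (xRz \to \exists w (xRw \wedge zRw)).
F1: condition met.
F2: fails — 1R0 but no w with 1Rw and 0Rw.
F3: fails — vRw but no t with vRt and wRt.
F4: fails — vRw but no t with vRt and wRt.

F1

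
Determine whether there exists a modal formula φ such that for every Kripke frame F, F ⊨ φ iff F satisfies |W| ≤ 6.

Any modally definable frame class is closed under disjoint unions.
Any modal formula valid on each of 7 disjoint one-world frames is valid on their disjoint union (validity is preserved under disjoint unions). Each one-world frame has |W|=1≤6, but the union has |W|=7.
So the class is not modally definable.

Not definable by any modal formula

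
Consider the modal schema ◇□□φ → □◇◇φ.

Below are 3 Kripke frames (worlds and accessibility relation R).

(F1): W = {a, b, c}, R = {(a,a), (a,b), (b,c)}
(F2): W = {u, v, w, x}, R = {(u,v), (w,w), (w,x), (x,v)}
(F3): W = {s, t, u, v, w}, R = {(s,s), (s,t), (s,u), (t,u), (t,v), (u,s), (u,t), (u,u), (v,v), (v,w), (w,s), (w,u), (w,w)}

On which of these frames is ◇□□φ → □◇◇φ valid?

The schema corresponds to a generalized confluence (Geach) condition: ∀x ∀y ∀z ((xRy ∧ xRz) → ∃w (yR²w ∧ zR²w)).
(F1): fails — aRa, aRb but no w with aR²w and bR²w.
(F2): fails — uRv, uRv but no t with vR²t and vR²t.
(F3): holds.
Valid on: (F3).

(F3)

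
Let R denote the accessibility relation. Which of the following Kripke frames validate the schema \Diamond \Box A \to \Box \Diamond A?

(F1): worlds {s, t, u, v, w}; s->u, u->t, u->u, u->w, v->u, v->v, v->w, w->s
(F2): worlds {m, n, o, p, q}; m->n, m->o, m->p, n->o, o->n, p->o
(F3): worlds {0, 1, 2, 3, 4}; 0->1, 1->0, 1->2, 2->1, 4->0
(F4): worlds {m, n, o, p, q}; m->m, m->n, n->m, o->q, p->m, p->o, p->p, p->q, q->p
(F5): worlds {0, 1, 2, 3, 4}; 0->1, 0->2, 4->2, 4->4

Frame correspondent (Sahlqvist): \forall x \forall y \forall z (Rxy \wedge Rxz \to \exists w (Ryw \wedge Rzw)) — i.e. convergence.
(F1): fails — Ruw and Rut but w and t have no common successor.
(F2): fails — Rmo and Rmn but o and n have no common successor.
(F3): condition met.
(F4): fails — Rpm and Rpo but m and o have no common successor.
(F5): fails — R01 and R01 but 1 and 1 have no common successor.
Valid on: (F3).

(F3)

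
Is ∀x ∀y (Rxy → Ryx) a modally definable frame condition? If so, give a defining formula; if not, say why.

Yes, by p → □◇p

This is a Sahlqvist condition; the B axiom p → □◇p defines it.
Suppose p→□◇p is valid. Take Rxy and set V(p)={x}. Then p at x, so □◇p at x, so ◇p at y, so some z with Ryz has p; z=x, i.e. Ryx.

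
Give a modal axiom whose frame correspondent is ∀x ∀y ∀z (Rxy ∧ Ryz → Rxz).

The condition is transitivity. The 4 schema □r → □□r defines it.
Suppose □r→□□r is valid. Take Rxy, Ryz and set V(r)={w : Rxw}. Then □r at x, so □□r at x, so □r at y, so r at z, i.e. Rxz.

□r → □□r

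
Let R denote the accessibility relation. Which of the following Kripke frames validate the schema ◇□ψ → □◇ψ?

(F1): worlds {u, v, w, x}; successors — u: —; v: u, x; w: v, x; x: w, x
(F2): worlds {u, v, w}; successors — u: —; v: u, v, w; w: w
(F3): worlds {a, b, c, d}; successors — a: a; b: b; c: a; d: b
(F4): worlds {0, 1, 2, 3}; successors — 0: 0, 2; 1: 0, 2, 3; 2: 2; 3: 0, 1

(F3)

This is the axiom for convergence; its first-order frame correspondent is ∀x ∀y ∀z (Rxy ∧ Rxz → ∃w (Ryw ∧ Rzw)).
(F1): fails — Rvu and Rvu but u and u have no common successor.
(F2): fails — Rvu and Rvu but u and u have no common successor.
(F3): holds.
(F4): fails — R12 and R13 but 2 and 3 have no common successor.
Valid on: (F3).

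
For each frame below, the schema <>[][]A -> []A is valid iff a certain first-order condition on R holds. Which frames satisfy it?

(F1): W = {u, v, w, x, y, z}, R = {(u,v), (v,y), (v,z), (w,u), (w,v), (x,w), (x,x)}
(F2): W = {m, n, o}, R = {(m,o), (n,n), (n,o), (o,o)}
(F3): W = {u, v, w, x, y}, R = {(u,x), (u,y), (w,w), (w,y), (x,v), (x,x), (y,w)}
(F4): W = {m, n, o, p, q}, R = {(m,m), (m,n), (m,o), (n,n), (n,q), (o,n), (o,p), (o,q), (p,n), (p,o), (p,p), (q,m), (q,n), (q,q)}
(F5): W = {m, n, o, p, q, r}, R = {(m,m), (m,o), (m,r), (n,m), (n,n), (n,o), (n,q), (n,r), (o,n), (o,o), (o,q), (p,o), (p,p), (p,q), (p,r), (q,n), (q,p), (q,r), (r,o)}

The schema corresponds to a generalized confluence (Geach) condition: forall x forall y forall z ((xRy & xRz) -> exists w (y R^2 w & z = w)).
(F1): fails — uRv, uRv but no t with vR²t and v=t.
(F2): fails — nRo, nRn but no w with oR²w and n=w.
(F3): fails — uRx, uRy but no t with xR²t and y=t.
(F4): fails — mRn, mRo but no w with nR²w and o=w.
(F5): fails — mRr, mRm but no w with rR²w and m=w.
Valid on no frame.

none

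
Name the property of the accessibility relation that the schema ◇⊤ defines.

Seriality

◇⊤ holds at w iff w has a successor, so frame-validity of ◇⊤ is exactly seriality. Equivalently via □r → ◇r:
Suppose □r→◇r is valid. At any x set V(r)=W. Then □r at x, so ◇r at x, so x has a successor.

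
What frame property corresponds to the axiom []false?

emptiness of R: forall x forall y ~Rxy

This is the Ver axiom.
It corresponds to emptiness of R: forall x forall y ~Rxy.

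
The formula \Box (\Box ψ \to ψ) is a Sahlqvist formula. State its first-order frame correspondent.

shift-reflexivity

Suppose □(□ψ→ψ) is valid. Take Rxy and set V(ψ)={w : Ryw}. Then at y, □ψ holds; since □(□ψ→ψ) at x, □ψ→ψ at y, so ψ at y, i.e. Ryy.
Conversely, on a frame with shift-reflexivity the schema holds at every world under every valuation.
Frame condition: \forall x \forall y (Rxy \to Ryy).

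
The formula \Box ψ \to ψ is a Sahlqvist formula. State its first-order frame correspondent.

This schema is the T axiom.
Its frame correspondent is reflexivity — \forall x Rxx.

reflexivity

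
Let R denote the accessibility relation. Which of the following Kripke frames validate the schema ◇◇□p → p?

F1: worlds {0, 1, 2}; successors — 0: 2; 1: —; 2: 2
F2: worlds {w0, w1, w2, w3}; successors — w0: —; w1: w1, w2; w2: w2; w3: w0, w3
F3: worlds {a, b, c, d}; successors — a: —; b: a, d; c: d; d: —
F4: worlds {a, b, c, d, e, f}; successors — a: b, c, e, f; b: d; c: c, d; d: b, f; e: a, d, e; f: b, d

F3

The schema corresponds to a generalized confluence (Geach) condition: ∀x ∀y (xR²y → ∃w (yRw ∧ x = w)).
F1: fails — 0R²2 but no w with 2Rw and 0=w.
F2: fails — w1R²w2 but no w with w2Rw and w1=w.
F3: satisfies the condition.
F4: fails — aR²a but no w with aRw and a=w.
Valid on: F3.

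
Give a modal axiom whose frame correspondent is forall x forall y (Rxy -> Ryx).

The condition is symmetry. The B schema s → □◇s defines it.
Suppose s→□◇s is valid. Take Rxy and set V(s)={x}. Then s at x, so □◇s at x, so ◇s at y, so some z with Ryz has s; z=x, i.e. Ryx.

s → □◇s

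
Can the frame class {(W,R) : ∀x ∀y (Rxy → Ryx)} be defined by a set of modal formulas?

Yes — defined by p → □◇p

This is a Sahlqvist condition; the B axiom p → □◇p defines it.
Suppose p→□◇p is valid. Take Rxy and set V(p)={x}. Then p at x, so □◇p at x, so ◇p at y, so some z with Ryz has p; z=x, i.e. Ryx.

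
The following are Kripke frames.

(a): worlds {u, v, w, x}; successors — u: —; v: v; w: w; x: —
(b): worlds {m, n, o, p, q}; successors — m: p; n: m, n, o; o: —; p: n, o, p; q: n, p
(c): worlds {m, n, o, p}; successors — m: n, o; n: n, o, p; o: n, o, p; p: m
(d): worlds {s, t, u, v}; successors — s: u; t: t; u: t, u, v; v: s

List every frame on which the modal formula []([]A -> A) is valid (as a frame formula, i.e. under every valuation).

(a)

This is the axiom for shift-reflexivity; its first-order frame correspondent is forall x forall y (Rxy -> Ryy).
(a): ✓.
(b): fails — Rno but not Roo.
(c): fails — Rop but not Rpp.
(d): fails — Ruv but not Rvv.
Valid on: (a).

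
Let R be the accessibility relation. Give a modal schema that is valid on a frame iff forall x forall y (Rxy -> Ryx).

This is symmetry; the standard corresponding axiom is B: s → □◇s.
Suppose s→□◇s is valid. Take Rxy and set V(s)={x}. Then s at x, so □◇s at x, so ◇s at y, so some z with Ryz has s; z=x, i.e. Ryx.

s → □◇s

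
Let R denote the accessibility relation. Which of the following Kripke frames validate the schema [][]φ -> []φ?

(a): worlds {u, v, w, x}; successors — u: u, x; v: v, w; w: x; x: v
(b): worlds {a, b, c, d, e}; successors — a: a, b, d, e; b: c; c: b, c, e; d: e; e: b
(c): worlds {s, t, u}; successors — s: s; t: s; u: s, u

The schema corresponds to density: forall x forall y (Rxy -> exists z (Rxz & Rzy)).
(a): fails — Rwx but no z with Rwz and Rzx.
(b): fails — Reb but no z with Rez and Rzb.
(c): satisfies the condition.

(c)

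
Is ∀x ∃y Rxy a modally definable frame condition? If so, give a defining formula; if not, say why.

Yes — defined by □p → ◇p

This is a Sahlqvist condition; the D axiom □p → ◇p defines it.
Suppose □p→◇p is valid. At any x set V(p)=W. Then □p at x, so ◇p at x, so x has a successor.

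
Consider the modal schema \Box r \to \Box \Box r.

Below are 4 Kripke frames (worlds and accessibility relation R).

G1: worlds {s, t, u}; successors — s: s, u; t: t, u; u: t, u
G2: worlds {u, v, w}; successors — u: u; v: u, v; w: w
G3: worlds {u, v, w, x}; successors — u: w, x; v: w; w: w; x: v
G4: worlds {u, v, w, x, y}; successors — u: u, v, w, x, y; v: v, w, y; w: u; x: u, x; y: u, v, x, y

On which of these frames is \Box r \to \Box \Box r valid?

The schema corresponds to transitivity: \forall x \forall y \forall z (Rxy \wedge Ryz \to Rxz).
G1: fails — Rsu and Rut but not Rst.
G2: condition met.
G3: fails — Rux and Rxv but not Ruv.
G4: fails — Rwu and Ruv but not Rwv.
Valid on: G2.

G2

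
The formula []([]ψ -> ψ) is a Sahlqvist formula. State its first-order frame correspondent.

shift-reflexivity: forall x forall y (Rxy -> Ryy)

Suppose □(□ψ→ψ) is valid. Take Rxy and set V(ψ)={w : Ryw}. Then at y, □ψ holds; since □(□ψ→ψ) at x, □ψ→ψ at y, so ψ at y, i.e. Ryy.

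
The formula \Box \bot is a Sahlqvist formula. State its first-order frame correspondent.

□⊥ is valid iff no world has any successor (otherwise □⊥ fails at any world with one).
The converse is a direct semantic check.
Frame condition: \forall x \forall y \neg Rxy.

emptiness of R: \forall x \forall y \neg Rxy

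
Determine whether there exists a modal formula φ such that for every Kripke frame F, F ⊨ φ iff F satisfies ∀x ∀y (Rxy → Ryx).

The condition is symmetry. A defining modal formula is q → □◇q.
Suppose q→□◇q is valid. Take Rxy and set V(q)={x}. Then q at x, so □◇q at x, so ◇q at y, so some z with Ryz has q; z=x, i.e. Ryx.

Yes, by q → □◇q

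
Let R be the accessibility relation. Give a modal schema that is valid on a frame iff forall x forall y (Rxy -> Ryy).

□(□q → q)

A defining formula is □(□q → q) (the T□ axiom).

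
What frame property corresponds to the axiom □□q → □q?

This schema is the C4 axiom.
It corresponds to density: ∀x ∀y (Rxy → ∃z (Rxz ∧ Rzy)).

Density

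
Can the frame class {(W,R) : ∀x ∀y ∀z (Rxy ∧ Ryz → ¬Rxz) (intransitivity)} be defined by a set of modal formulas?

Any modally definable frame class is closed under surjective bounded morphisms.
The 5-cycle (worlds s,t,u,v,w with s→t→u→v→w→s) is intransitive. Mapping every world to a single reflexive point • is a surjective bounded morphism; the reflexive point is not intransitive (R••∧R•• but R••).
So no modal formula (or set of formulas) defines exactly the intransitive frames.

Not definable by any modal formula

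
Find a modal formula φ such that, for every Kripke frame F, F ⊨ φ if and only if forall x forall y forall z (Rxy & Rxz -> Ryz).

This is the Euclidean property; the standard corresponding axiom is 5: ◇r → □◇r.
Suppose ◇r→□◇r is valid. Take Rxy, Rxz and set V(r)={y}. Then ◇r at x, so □◇r at x, so ◇r at z, so some w with Rzw has r; w=y, i.e. Rzy. By symmetry of the argument, Ryz.

◇r → □◇r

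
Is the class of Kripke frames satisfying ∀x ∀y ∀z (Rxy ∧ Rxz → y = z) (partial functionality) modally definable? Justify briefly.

Yes, by ◇p → □p

This is a Sahlqvist condition; the CD axiom ◇p → □p defines it.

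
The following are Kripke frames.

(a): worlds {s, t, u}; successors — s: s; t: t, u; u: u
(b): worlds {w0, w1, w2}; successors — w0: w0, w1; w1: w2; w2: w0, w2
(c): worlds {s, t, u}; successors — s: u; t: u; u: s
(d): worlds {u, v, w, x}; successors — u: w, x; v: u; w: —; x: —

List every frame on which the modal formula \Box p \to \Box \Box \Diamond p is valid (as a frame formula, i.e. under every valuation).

Frame correspondent (Sahlqvist): \forall x \forall z (x R^2 z \to \exists w (xRw \wedge zRw)) — i.e. a generalized confluence (Geach) condition.
(a): holds.
(b): fails — w0R²w1 but no w with w0Rw and w1Rw.
(c): holds.
(d): fails — vR²w but no t with vRt and wRt.
Valid on: (a), (c).

(a), (c)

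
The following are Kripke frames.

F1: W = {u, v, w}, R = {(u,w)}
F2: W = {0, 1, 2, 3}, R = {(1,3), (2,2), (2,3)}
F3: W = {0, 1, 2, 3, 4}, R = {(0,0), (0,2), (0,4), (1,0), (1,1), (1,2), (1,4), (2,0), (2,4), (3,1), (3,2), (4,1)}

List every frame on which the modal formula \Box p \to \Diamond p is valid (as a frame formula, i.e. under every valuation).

Frame correspondent (Sahlqvist): \forall x \exists y Rxy — i.e. seriality.
F1: fails — world v has no successor.
F2: fails — world 0 has no successor.
F3: ✓.
Valid on: F3.

F3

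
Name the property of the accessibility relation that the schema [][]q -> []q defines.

This schema is the C4 axiom.
It corresponds to density: forall x forall y (Rxy -> exists z (Rxz & Rzy)).

Density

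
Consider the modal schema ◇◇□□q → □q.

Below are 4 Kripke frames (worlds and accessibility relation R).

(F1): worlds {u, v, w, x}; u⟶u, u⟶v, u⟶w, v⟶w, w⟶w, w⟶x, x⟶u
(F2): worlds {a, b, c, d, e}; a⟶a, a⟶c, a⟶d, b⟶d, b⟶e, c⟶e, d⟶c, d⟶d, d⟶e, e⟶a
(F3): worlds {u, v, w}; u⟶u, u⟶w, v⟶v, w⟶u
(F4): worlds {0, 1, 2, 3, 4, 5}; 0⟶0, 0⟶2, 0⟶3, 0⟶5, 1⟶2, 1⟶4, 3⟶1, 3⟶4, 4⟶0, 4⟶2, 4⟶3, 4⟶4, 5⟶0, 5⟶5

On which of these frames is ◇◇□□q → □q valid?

(F3)

This is the axiom for a generalized confluence (Geach) condition; its first-order frame correspondent is ∀x ∀y ∀z ((xR²y ∧ xRz) → ∃w (yR²w ∧ z = w)).
(F1): fails — uR²v, uRu but no t with vR²t and u=t.
(F2): fails — aR²c, aRc but no w with cR²w and c=w.
(F3): ✓.
(F4): fails — 0R²1, 0R5 but no w with 1R²w and 5=w.
Valid on: (F3).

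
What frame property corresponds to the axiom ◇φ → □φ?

partial functionality

Suppose ◇φ→□φ is valid. Take Rxy, Rxz and set V(φ)={y}. Then ◇φ at x, so □φ at x, so φ at z, i.e. z=y.
The converse is a direct semantic check.
So the correspondent is partial functionality.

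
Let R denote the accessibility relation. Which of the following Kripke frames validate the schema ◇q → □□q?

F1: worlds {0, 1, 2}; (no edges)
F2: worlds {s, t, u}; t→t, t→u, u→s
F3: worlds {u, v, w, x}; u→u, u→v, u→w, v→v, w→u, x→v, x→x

F1

The schema corresponds to a generalized confluence (Geach) condition: ∀x ∀y ∀z ((xRy ∧ xR²z) → ∃w (y = w ∧ z = w)).
F1: satisfies the condition.
F2: fails — tRt, tR²s but t ≠ s.
F3: fails — uRu, uR²v but u ≠ v.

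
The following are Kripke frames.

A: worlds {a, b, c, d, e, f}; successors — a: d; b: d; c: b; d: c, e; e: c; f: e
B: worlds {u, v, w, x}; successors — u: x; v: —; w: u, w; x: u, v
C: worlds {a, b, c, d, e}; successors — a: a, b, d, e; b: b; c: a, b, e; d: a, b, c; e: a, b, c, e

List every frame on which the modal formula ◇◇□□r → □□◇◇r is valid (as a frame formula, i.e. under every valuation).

Frame correspondent (Sahlqvist): ∀x ∀y ∀z ((xR²y ∧ xR²z) → ∃w (yR²w ∧ zR²w)) — i.e. a generalized confluence (Geach) condition.
A: fails — aR²c, aR²e but no w with cR²w and eR²w.
B: fails — uR²u, uR²v but no t with uR²t and vR²t.
C: condition met.
Valid on: C.

C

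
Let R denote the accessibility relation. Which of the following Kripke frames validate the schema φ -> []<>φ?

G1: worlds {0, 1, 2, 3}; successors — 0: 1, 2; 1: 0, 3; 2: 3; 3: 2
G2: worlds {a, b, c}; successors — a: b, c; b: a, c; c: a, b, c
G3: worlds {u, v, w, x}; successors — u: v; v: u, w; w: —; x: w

G2

The schema corresponds to symmetry: forall x forall y (Rxy -> Ryx).
G1: fails — R02 but not R20.
G2: ✓.
G3: fails — Rxw but not Rwx.
Valid on: G2.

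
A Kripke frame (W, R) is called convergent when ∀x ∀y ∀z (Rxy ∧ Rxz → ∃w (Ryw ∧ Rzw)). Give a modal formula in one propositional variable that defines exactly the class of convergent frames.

A defining formula is ◇□s → □◇s (the .2 axiom).

◇□s → □◇s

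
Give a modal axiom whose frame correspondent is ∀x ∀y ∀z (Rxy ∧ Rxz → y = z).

◇r → □r

A defining formula is ◇r → □r (the CD axiom).
Suppose ◇r→□r is valid. Take Rxy, Rxz and set V(r)={y}. Then ◇r at x, so □r at x, so r at z, i.e. z=y.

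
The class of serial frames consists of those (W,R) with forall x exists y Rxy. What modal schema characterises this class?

This is seriality; the standard corresponding axiom is D: □ψ → ◇ψ.
Suppose □ψ→◇ψ is valid. At any x set V(ψ)=W. Then □ψ at x, so ◇ψ at x, so x has a successor.

□ψ → ◇ψ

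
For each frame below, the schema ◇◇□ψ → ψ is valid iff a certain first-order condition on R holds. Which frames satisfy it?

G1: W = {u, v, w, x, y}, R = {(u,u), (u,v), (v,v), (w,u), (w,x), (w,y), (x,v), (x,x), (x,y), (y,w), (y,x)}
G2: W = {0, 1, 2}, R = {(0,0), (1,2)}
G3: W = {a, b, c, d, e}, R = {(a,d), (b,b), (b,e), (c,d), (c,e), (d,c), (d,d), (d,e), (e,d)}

The schema corresponds to a generalized confluence (Geach) condition: ∀x ∀y (xR²y → ∃w (yRw ∧ x = w)).
G1: fails — uR²v but no t with vRt and u=t.
G2: condition met.
G3: fails — aR²c but no w with cRw and a=w.

G2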